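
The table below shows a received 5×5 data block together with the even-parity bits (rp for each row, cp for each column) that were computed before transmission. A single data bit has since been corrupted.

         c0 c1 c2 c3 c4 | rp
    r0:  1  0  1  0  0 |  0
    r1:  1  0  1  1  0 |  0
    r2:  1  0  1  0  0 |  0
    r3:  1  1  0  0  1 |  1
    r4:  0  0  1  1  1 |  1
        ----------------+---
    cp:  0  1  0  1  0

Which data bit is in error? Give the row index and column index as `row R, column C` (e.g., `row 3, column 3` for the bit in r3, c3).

Recompute each row's even parity and compare to rp:
  r0: data parity 0, sent rp 0 → ok
  r1: data parity 1, sent rp 0 → mismatch
  r2: data parity 0, sent rp 0 → ok
  r3: data parity 1, sent rp 1 → ok
  r4: data parity 1, sent rp 1 → ok
Recompute each column's even parity and compare to cp:
  c0: data parity 0, sent cp 0 → ok
  c1: data parity 1, sent cp 1 → ok
  c2: data parity 0, sent cp 0 → ok
  c3: data parity 0, sent cp 1 → mismatch
  c4: data parity 0, sent cp 0 → ok
Exactly one row (r1) and one column (c3) fail → the flipped bit is at their intersection.

row 1, column 3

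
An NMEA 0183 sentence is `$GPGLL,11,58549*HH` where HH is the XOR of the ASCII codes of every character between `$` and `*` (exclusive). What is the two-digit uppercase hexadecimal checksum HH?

XOR the ASCII codes of the payload characters:
  'G' = 0x47 → acc = 0x47
  'P' = 0x50 → acc = 0x17
  'G' = 0x47 → acc = 0x50
  'L' = 0x4C → acc = 0x1C
  'L' = 0x4C → acc = 0x50
  ',' = 0x2C → acc = 0x7C
  '1' = 0x31 → acc = 0x4D
  '1' = 0x31 → acc = 0x7C
  ',' = 0x2C → acc = 0x50
  '5' = 0x35 → acc = 0x65
  '8' = 0x38 → acc = 0x5D
  '5' = 0x35 → acc = 0x68
  '4' = 0x34 → acc = 0x5C
  '9' = 0x39 → acc = 0x65
Checksum = 0x65.

65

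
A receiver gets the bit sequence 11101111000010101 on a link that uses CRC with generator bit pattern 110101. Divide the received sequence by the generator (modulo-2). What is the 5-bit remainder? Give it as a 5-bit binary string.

00000

Modulo-2 division of 11101111000010101 by 110101:
  pos 0: 111011 XOR 110101 = 001110
  pos 2: 111011 XOR 110101 = 001110
  pos 4: 111000 XOR 110101 = 001101
  pos 6: 110100 XOR 110101 = 000001
  pos 11: 110101 XOR 110101 = 000000
Remainder = 00000 (zero — the frame passes the CRC check).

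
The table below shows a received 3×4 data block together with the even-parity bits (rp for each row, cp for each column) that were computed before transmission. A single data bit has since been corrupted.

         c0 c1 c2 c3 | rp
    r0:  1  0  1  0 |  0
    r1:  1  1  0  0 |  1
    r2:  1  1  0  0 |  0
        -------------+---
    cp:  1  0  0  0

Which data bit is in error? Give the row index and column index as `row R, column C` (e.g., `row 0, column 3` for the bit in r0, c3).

row 1, column 2

Recompute each row's even parity and compare to rp:
  r0: data parity 0, sent rp 0 → ok
  r1: data parity 0, sent rp 1 → mismatch
  r2: data parity 0, sent rp 0 → ok
Recompute each column's even parity and compare to cp:
  c0: data parity 1, sent cp 1 → ok
  c1: data parity 0, sent cp 0 → ok
  c2: data parity 1, sent cp 0 → mismatch
  c3: data parity 0, sent cp 0 → ok
Exactly one row (r1) and one column (c2) fail → the flipped bit is at their intersection.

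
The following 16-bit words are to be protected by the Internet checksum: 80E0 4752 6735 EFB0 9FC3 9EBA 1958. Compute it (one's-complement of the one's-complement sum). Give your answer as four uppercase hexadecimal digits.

One's-complement addition (fold any carry out of bit 15 back into bit 0):
  0x80E0 + 0x4752 = 0x0C832
  0xC832 + 0x6735 = 0x12F67 → wrap carry → 0x2F68
  0x2F68 + 0xEFB0 = 0x11F18 → wrap carry → 0x1F19
  0x1F19 + 0x9FC3 = 0x0BEDC
  0xBEDC + 0x9EBA = 0x15D96 → wrap carry → 0x5D97
  0x5D97 + 0x1958 = 0x076EF
One's-complement sum = 0x76EF.
Checksum = ~0x76EF & 0xFFFF = 0x8910.

8910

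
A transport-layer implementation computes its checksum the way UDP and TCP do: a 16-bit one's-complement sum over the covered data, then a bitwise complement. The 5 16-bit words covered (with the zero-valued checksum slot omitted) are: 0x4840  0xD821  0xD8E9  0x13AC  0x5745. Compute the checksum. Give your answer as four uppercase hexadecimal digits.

One's-complement addition (fold any carry out of bit 15 back into bit 0):
  0x4840 + 0xD821 = 0x12061 → wrap carry → 0x2062
  0x2062 + 0xD8E9 = 0x0F94B
  0xF94B + 0x13AC = 0x10CF7 → wrap carry → 0x0CF8
  0x0CF8 + 0x5745 = 0x0643D
One's-complement sum = 0x643D.
Checksum = ~0x643D & 0xFFFF = 0x9BC2.

9BC2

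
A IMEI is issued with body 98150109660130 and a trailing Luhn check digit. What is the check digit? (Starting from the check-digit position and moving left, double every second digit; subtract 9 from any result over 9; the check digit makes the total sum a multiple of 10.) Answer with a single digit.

7

Partial digits right→left: 0 3 1 0 6 6 9 0 1 0 5 1 8 9
Double every second digit counting from the check-digit position (so the 1st, 3rd, 5th, ... of the partial from the right).
  doubled (with −9 where >9): 0 2 3 9 2 1 7 → sum 24
  kept as-is: 3 0 6 0 0 1 9 → sum 19
Total = 24 + 19 = 43.
Check digit = (10 − (43 mod 10)) mod 10 = 7.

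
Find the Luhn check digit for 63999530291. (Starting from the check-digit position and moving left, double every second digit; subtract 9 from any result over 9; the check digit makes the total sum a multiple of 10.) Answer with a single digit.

Partial digits right→left: 1 9 2 0 3 5 9 9 9 3 6
Double every second digit counting from the check-digit position (so the 1st, 3rd, 5th, ... of the partial from the right).
  doubled (with −9 where >9): 2 4 6 9 9 3 → sum 33
  kept as-is: 9 0 5 9 3 → sum 26
Total = 33 + 26 = 59.
Check digit = (10 − (59 mod 10)) mod 10 = 1.

1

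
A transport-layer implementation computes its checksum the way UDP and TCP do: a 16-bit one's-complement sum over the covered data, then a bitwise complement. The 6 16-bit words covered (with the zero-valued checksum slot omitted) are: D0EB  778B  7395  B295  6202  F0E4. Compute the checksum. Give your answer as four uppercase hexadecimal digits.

One's-complement addition (fold any carry out of bit 15 back into bit 0):
  0xD0EB + 0x778B = 0x14876 → wrap carry → 0x4877
  0x4877 + 0x7395 = 0x0BC0C
  0xBC0C + 0xB295 = 0x16EA1 → wrap carry → 0x6EA2
  0x6EA2 + 0x6202 = 0x0D0A4
  0xD0A4 + 0xF0E4 = 0x1C188 → wrap carry → 0xC189
One's-complement sum = 0xC189.
Checksum = ~0xC189 & 0xFFFF = 0x3E76.

3E76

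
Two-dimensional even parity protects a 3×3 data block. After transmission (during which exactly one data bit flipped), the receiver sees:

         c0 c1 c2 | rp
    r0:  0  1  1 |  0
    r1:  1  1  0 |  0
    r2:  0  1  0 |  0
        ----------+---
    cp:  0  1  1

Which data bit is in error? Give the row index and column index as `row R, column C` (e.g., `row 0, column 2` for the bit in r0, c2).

Recompute each row's even parity and compare to rp:
  r0: data parity 0, sent rp 0 → ok
  r1: data parity 0, sent rp 0 → ok
  r2: data parity 1, sent rp 0 → mismatch
Recompute each column's even parity and compare to cp:
  c0: data parity 1, sent cp 0 → mismatch
  c1: data parity 1, sent cp 1 → ok
  c2: data parity 1, sent cp 1 → ok
Exactly one row (r2) and one column (c0) fail → the flipped bit is at their intersection.

row 2, column 0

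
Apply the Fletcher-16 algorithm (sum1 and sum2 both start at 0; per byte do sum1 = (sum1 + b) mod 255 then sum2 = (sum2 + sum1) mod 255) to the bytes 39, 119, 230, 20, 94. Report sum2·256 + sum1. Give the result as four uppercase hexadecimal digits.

Running sums (mod 255):
  after byte 0 (39): sum1=39, sum2=39
  after byte 1 (119): sum1=158, sum2=197
  after byte 2 (230): sum1=133, sum2=75
  after byte 3 (20): sum1=153, sum2=228
  after byte 4 (94): sum1=247, sum2=220
Checksum = sum2·256 + sum1 = 220·256 + 247 = 56567 = 0xDCF7.

DCF7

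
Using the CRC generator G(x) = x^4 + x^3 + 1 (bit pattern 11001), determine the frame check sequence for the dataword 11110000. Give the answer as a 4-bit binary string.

Append 4 zeros: 111100000000. Divide by 11001 (XOR where the leading bit is 1):
  pos 0: 11110 XOR 11001 = 00111
  pos 2: 11100 XOR 11001 = 00101
  pos 4: 10100 XOR 11001 = 01101
  pos 5: 11010 XOR 11001 = 00011
Remainder (last 4 bits) = 1100. This is the CRC / FCS.

1100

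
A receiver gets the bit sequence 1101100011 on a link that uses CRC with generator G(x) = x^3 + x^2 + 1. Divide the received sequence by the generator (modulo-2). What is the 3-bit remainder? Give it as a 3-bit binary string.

Modulo-2 division of 1101100011 by 1101:
  pos 0: 1101 XOR 1101 = 0000
  pos 4: 1000 XOR 1101 = 0101
  pos 5: 1011 XOR 1101 = 0110
  pos 6: 1101 XOR 1101 = 0000
Remainder = 000 (zero — the frame passes the CRC check).

000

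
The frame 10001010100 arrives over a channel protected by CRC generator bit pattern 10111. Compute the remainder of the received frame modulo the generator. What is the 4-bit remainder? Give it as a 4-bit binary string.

Modulo-2 division of 10001010100 by 10111:
  pos 0: 10001 XOR 10111 = 00110
  pos 2: 11001 XOR 10111 = 01110
  pos 3: 11100 XOR 10111 = 01011
  pos 4: 10111 XOR 10111 = 00000
Remainder = 0000 (zero — the frame passes the CRC check).

0000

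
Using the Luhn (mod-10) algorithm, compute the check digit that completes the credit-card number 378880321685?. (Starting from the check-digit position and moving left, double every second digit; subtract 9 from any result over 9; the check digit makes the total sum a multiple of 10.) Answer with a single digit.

Partial digits right→left: 5 8 6 1 2 3 0 8 8 8 7 3
Double every second digit counting from the check-digit position (so the 1st, 3rd, 5th, ... of the partial from the right).
  doubled (with −9 where >9): 1 3 4 0 7 5 → sum 20
  kept as-is: 8 1 3 8 8 3 → sum 31
Total = 20 + 31 = 51.
Check digit = (10 − (51 mod 10)) mod 10 = 9.

9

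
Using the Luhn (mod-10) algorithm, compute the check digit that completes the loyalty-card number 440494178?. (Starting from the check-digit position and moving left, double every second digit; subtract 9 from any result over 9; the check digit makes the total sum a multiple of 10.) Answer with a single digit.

Partial digits right→left: 8 7 1 4 9 4 0 4 4
Double every second digit counting from the check-digit position (so the 1st, 3rd, 5th, ... of the partial from the right).
  doubled (with −9 where >9): 7 2 9 0 8 → sum 26
  kept as-is: 7 4 4 4 → sum 19
Total = 26 + 19 = 45.
Check digit = (10 − (45 mod 10)) mod 10 = 5.

5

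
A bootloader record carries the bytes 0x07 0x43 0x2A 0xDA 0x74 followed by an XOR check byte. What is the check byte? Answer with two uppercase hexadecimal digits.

C0

XOR the bytes together:
  start with 0x07
  0x07 ⊕ 0x43 = 0x44
  0x44 ⊕ 0x2A = 0x6E
  0x6E ⊕ 0xDA = 0xB4
  0xB4 ⊕ 0x74 = 0xC0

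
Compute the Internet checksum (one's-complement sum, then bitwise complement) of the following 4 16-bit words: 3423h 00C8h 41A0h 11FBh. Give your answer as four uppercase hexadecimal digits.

One's-complement addition (fold any carry out of bit 15 back into bit 0):
  0x3423 + 0x00C8 = 0x034EB
  0x34EB + 0x41A0 = 0x0768B
  0x768B + 0x11FB = 0x08886
One's-complement sum = 0x8886.
Checksum = ~0x8886 & 0xFFFF = 0x7779.

7779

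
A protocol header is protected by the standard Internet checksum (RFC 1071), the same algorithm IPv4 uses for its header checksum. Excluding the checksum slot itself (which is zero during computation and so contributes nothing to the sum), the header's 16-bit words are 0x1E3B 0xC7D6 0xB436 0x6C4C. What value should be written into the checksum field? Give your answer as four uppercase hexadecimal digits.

One's-complement addition (fold any carry out of bit 15 back into bit 0):
  0x1E3B + 0xC7D6 = 0x0E611
  0xE611 + 0xB436 = 0x19A47 → wrap carry → 0x9A48
  0x9A48 + 0x6C4C = 0x10694 → wrap carry → 0x0695
One's-complement sum = 0x0695.
Checksum = ~0x0695 & 0xFFFF = 0xF96A.

F96A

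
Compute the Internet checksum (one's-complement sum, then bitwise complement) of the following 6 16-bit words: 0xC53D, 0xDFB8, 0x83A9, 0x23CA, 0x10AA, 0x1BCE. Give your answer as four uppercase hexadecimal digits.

871D

One's-complement addition (fold any carry out of bit 15 back into bit 0):
  0xC53D + 0xDFB8 = 0x1A4F5 → wrap carry → 0xA4F6
  0xA4F6 + 0x83A9 = 0x1289F → wrap carry → 0x28A0
  0x28A0 + 0x23CA = 0x04C6A
  0x4C6A + 0x10AA = 0x05D14
  0x5D14 + 0x1BCE = 0x078E2
One's-complement sum = 0x78E2.
Checksum = ~0x78E2 & 0xFFFF = 0x871D.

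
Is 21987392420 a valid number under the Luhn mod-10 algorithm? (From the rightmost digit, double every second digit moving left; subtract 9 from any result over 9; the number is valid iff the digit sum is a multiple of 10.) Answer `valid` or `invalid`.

invalid

From the right, keep odd positions and double even positions (subtract 9 from any doubled value over 9):
  doubled (positions 2,4,...): 4 4 6 7 2 → sum 23
  kept (positions 1,3,...): 0 4 9 7 9 2 → sum 31
Total = 54.
54 mod 10 = 4, so the number is invalid.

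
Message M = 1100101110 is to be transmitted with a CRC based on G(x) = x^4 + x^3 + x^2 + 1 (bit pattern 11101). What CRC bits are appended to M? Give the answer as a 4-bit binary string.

Append 4 zeros: 11001011100000. Divide by 11101 (XOR where the leading bit is 1):
  pos 0: 11001 XOR 11101 = 00100
  pos 2: 10001 XOR 11101 = 01100
  pos 3: 11001 XOR 11101 = 00100
  pos 5: 10010 XOR 11101 = 01111
  pos 6: 11110 XOR 11101 = 00011
  pos 9: 11000 XOR 11101 = 00101
Remainder (last 4 bits) = 0101. This is the CRC / FCS.

0101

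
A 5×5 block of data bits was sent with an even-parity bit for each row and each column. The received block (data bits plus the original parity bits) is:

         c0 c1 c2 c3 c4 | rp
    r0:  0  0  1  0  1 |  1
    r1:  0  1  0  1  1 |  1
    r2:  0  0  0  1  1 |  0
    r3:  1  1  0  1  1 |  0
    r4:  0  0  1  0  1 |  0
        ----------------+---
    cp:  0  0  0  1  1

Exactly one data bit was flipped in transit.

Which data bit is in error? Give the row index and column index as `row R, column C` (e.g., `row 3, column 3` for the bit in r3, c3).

Recompute each row's even parity and compare to rp:
  r0: data parity 0, sent rp 1 → mismatch
  r1: data parity 1, sent rp 1 → ok
  r2: data parity 0, sent rp 0 → ok
  r3: data parity 0, sent rp 0 → ok
  r4: data parity 0, sent rp 0 → ok
Recompute each column's even parity and compare to cp:
  c0: data parity 1, sent cp 0 → mismatch
  c1: data parity 0, sent cp 0 → ok
  c2: data parity 0, sent cp 0 → ok
  c3: data parity 1, sent cp 1 → ok
  c4: data parity 1, sent cp 1 → ok
Exactly one row (r0) and one column (c0) fail → the flipped bit is at their intersection.

row 0, column 0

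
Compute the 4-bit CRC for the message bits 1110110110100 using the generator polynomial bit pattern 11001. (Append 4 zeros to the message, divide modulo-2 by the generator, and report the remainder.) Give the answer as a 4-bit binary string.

0101

Append 4 zeros: 11101101101000000. Divide by 11001 (XOR where the leading bit is 1):
  pos 0: 11101 XOR 11001 = 00100
  pos 2: 10010 XOR 11001 = 01011
  pos 3: 10111 XOR 11001 = 01110
  pos 4: 11101 XOR 11001 = 00100
  pos 6: 10001 XOR 11001 = 01000
  pos 7: 10000 XOR 11001 = 01001
  pos 8: 10010 XOR 11001 = 01011
  pos 9: 10110 XOR 11001 = 01111
  pos 10: 11110 XOR 11001 = 00111
  pos 12: 11100 XOR 11001 = 00101
Remainder (last 4 bits) = 0101. This is the CRC / FCS.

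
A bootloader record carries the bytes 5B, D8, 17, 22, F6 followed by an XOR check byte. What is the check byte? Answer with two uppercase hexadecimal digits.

XOR the bytes together:
  start with 0x5B
  0x5B ⊕ 0xD8 = 0x83
  0x83 ⊕ 0x17 = 0x94
  0x94 ⊕ 0x22 = 0xB6
  0xB6 ⊕ 0xF6 = 0x40

40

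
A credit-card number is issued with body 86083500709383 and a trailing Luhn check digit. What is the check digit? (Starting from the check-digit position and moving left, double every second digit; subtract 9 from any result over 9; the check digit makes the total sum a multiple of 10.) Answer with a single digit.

Partial digits right→left: 3 8 3 9 0 7 0 0 5 3 8 0 6 8
Double every second digit counting from the check-digit position (so the 1st, 3rd, 5th, ... of the partial from the right).
  doubled (with −9 where >9): 6 6 0 0 1 7 3 → sum 23
  kept as-is: 8 9 7 0 3 0 8 → sum 35
Total = 23 + 35 = 58.
Check digit = (10 − (58 mod 10)) mod 10 = 2.

2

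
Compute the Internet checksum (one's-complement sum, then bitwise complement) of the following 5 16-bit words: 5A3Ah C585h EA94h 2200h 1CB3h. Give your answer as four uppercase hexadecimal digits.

B6F7

One's-complement addition (fold any carry out of bit 15 back into bit 0):
  0x5A3A + 0xC585 = 0x11FBF → wrap carry → 0x1FC0
  0x1FC0 + 0xEA94 = 0x10A54 → wrap carry → 0x0A55
  0x0A55 + 0x2200 = 0x02C55
  0x2C55 + 0x1CB3 = 0x04908
One's-complement sum = 0x4908.
Checksum = ~0x4908 & 0xFFFF = 0xB6F7.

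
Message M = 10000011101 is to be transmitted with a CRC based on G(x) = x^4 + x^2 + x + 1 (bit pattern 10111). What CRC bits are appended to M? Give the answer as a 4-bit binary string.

Append 4 zeros: 100000111010000. Divide by 10111 (XOR where the leading bit is 1):
  pos 0: 10000 XOR 10111 = 00111
  pos 2: 11101 XOR 10111 = 01010
  pos 3: 10101 XOR 10111 = 00010
  pos 6: 10101 XOR 10111 = 00010
  pos 9: 10000 XOR 10111 = 00111
Remainder (last 4 bits) = 1110. This is the CRC / FCS.

1110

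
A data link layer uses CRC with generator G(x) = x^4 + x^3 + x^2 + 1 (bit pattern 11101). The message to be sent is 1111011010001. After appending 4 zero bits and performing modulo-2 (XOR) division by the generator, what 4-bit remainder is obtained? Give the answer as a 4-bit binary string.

Append 4 zeros: 11110110100010000. Divide by 11101 (XOR where the leading bit is 1):
  pos 0: 11110 XOR 11101 = 00011
  pos 3: 11110 XOR 11101 = 00011
  pos 6: 11100 XOR 11101 = 00001
  pos 10: 10100 XOR 11101 = 01001
  pos 11: 10010 XOR 11101 = 01111
  pos 12: 11110 XOR 11101 = 00011
Remainder (last 4 bits) = 0011. This is the CRC / FCS.

0011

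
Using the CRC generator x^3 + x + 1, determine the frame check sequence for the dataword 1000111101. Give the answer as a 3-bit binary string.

Append 3 zeros: 1000111101000. Divide by 1011 (XOR where the leading bit is 1):
  pos 0: 1000 XOR 1011 = 0011
  pos 2: 1111 XOR 1011 = 0100
  pos 3: 1001 XOR 1011 = 0010
  pos 5: 1010 XOR 1011 = 0001
  pos 8: 1100 XOR 1011 = 0111
  pos 9: 1110 XOR 1011 = 0101
Remainder (last 3 bits) = 101. This is the CRC / FCS.

101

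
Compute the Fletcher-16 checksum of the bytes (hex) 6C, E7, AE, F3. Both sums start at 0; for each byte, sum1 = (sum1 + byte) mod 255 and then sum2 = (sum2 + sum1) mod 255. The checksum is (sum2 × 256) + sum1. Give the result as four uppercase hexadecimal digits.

Running sums (mod 255):
  after byte 0 (6C): sum1=108, sum2=108
  after byte 1 (E7): sum1=84, sum2=192
  after byte 2 (AE): sum1=3, sum2=195
  after byte 3 (F3): sum1=246, sum2=186
Checksum = sum2·256 + sum1 = 186·256 + 246 = 47862 = 0xBAF6.

BAF6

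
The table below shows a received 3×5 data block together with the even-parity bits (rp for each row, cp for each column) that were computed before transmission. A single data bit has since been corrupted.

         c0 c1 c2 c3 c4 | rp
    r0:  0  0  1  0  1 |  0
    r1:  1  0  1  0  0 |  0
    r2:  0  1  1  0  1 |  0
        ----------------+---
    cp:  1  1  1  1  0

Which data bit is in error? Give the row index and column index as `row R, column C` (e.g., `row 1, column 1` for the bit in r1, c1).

row 2, column 3

Recompute each row's even parity and compare to rp:
  r0: data parity 0, sent rp 0 → ok
  r1: data parity 0, sent rp 0 → ok
  r2: data parity 1, sent rp 0 → mismatch
Recompute each column's even parity and compare to cp:
  c0: data parity 1, sent cp 1 → ok
  c1: data parity 1, sent cp 1 → ok
  c2: data parity 1, sent cp 1 → ok
  c3: data parity 0, sent cp 1 → mismatch
  c4: data parity 0, sent cp 0 → ok
Exactly one row (r2) and one column (c3) fail → the flipped bit is at their intersection.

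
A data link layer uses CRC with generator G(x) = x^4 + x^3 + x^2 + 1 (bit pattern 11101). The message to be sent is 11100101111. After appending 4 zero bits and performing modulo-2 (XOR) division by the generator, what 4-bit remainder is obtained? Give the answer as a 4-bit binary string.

Append 4 zeros: 111001011110000. Divide by 11101 (XOR where the leading bit is 1):
  pos 0: 11100 XOR 11101 = 00001
  pos 4: 11011 XOR 11101 = 00110
  pos 6: 11011 XOR 11101 = 00110
  pos 8: 11000 XOR 11101 = 00101
  pos 10: 10100 XOR 11101 = 01001
Remainder (last 4 bits) = 1001. This is the CRC / FCS.

1001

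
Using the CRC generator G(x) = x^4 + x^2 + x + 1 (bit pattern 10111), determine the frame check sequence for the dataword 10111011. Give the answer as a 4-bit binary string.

1001

Append 4 zeros: 101110110000. Divide by 10111 (XOR where the leading bit is 1):
  pos 0: 10111 XOR 10111 = 00000
  pos 6: 11000 XOR 10111 = 01111
  pos 7: 11110 XOR 10111 = 01001
Remainder (last 4 bits) = 1001. This is the CRC / FCS.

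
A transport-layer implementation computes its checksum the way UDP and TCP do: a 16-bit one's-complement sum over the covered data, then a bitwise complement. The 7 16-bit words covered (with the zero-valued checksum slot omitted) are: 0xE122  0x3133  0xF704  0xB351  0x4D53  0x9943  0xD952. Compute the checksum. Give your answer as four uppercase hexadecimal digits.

8369

One's-complement addition (fold any carry out of bit 15 back into bit 0):
  0xE122 + 0x3133 = 0x11255 → wrap carry → 0x1256
  0x1256 + 0xF704 = 0x1095A → wrap carry → 0x095B
  0x095B + 0xB351 = 0x0BCAC
  0xBCAC + 0x4D53 = 0x109FF → wrap carry → 0x0A00
  0x0A00 + 0x9943 = 0x0A343
  0xA343 + 0xD952 = 0x17C95 → wrap carry → 0x7C96
One's-complement sum = 0x7C96.
Checksum = ~0x7C96 & 0xFFFF = 0x8369.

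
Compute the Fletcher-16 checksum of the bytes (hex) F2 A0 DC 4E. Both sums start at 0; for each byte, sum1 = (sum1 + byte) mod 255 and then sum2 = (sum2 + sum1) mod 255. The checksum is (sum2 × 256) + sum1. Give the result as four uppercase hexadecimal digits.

B5BE

Running sums (mod 255):
  after byte 0 (F2): sum1=242, sum2=242
  after byte 1 (A0): sum1=147, sum2=134
  after byte 2 (DC): sum1=112, sum2=246
  after byte 3 (4E): sum1=190, sum2=181
Checksum = sum2·256 + sum1 = 181·256 + 190 = 46526 = 0xB5BE.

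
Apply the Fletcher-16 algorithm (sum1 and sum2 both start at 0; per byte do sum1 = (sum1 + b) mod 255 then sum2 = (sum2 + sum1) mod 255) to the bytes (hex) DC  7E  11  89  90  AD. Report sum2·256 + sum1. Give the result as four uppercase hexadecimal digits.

Running sums (mod 255):
  after byte 0 (DC): sum1=220, sum2=220
  after byte 1 (7E): sum1=91, sum2=56
  after byte 2 (11): sum1=108, sum2=164
  after byte 3 (89): sum1=245, sum2=154
  after byte 4 (90): sum1=134, sum2=33
  after byte 5 (AD): sum1=52, sum2=85
Checksum = sum2·256 + sum1 = 85·256 + 52 = 21812 = 0x5534.

5534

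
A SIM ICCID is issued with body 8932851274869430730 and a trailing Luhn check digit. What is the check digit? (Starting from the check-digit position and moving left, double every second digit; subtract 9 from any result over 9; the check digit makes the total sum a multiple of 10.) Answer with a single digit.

Partial digits right→left: 0 3 7 0 3 4 9 6 8 4 7 2 1 5 8 2 3 9 8
Double every second digit counting from the check-digit position (so the 1st, 3rd, 5th, ... of the partial from the right).
  doubled (with −9 where >9): 0 5 6 9 7 5 2 7 6 7 → sum 54
  kept as-is: 3 0 4 6 4 2 5 2 9 → sum 35
Total = 54 + 35 = 89.
Check digit = (10 − (89 mod 10)) mod 10 = 1.

1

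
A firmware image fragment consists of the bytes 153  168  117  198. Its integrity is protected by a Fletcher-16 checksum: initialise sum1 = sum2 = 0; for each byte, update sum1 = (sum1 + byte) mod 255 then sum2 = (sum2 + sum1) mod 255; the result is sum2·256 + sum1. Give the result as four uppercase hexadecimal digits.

Running sums (mod 255):
  after byte 0 (153): sum1=153, sum2=153
  after byte 1 (168): sum1=66, sum2=219
  after byte 2 (117): sum1=183, sum2=147
  after byte 3 (198): sum1=126, sum2=18
Checksum = sum2·256 + sum1 = 18·256 + 126 = 4734 = 0x127E.

127E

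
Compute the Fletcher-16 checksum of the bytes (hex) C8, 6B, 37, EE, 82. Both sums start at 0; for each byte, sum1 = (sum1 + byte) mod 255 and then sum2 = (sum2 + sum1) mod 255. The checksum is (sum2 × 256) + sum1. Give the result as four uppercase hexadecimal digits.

9FDC

Running sums (mod 255):
  after byte 0 (C8): sum1=200, sum2=200
  after byte 1 (6B): sum1=52, sum2=252
  after byte 2 (37): sum1=107, sum2=104
  after byte 3 (EE): sum1=90, sum2=194
  after byte 4 (82): sum1=220, sum2=159
Checksum = sum2·256 + sum1 = 159·256 + 220 = 40924 = 0x9FDC.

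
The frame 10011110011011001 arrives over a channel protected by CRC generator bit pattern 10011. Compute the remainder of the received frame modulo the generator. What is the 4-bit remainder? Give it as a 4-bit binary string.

Modulo-2 division of 10011110011011001 by 10011:
  pos 0: 10011 XOR 10011 = 00000
  pos 5: 11001 XOR 10011 = 01010
  pos 6: 10101 XOR 10011 = 00110
  pos 8: 11001 XOR 10011 = 01010
  pos 9: 10101 XOR 10011 = 00110
  pos 11: 11000 XOR 10011 = 01011
  pos 12: 10111 XOR 10011 = 00100
Remainder = 0100 (nonzero — an error is detected).

0100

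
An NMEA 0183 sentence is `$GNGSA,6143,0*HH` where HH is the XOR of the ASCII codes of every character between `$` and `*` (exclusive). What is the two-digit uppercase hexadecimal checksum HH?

XOR the ASCII codes of the payload characters:
  'G' = 0x47 → acc = 0x47
  'N' = 0x4E → acc = 0x09
  'G' = 0x47 → acc = 0x4E
  'S' = 0x53 → acc = 0x1D
  'A' = 0x41 → acc = 0x5C
  ',' = 0x2C → acc = 0x70
  '6' = 0x36 → acc = 0x46
  '1' = 0x31 → acc = 0x77
  '4' = 0x34 → acc = 0x43
  '3' = 0x33 → acc = 0x70
  ',' = 0x2C → acc = 0x5C
  '0' = 0x30 → acc = 0x6C
Checksum = 0x6C.

6C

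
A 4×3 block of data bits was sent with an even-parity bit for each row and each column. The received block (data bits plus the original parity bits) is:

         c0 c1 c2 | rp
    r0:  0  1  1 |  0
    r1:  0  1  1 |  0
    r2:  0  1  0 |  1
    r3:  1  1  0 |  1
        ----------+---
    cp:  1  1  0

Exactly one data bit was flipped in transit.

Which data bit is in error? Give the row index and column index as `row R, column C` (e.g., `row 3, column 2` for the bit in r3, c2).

Recompute each row's even parity and compare to rp:
  r0: data parity 0, sent rp 0 → ok
  r1: data parity 0, sent rp 0 → ok
  r2: data parity 1, sent rp 1 → ok
  r3: data parity 0, sent rp 1 → mismatch
Recompute each column's even parity and compare to cp:
  c0: data parity 1, sent cp 1 → ok
  c1: data parity 0, sent cp 1 → mismatch
  c2: data parity 0, sent cp 0 → ok
Exactly one row (r3) and one column (c1) fail → the flipped bit is at their intersection.

row 3, column 1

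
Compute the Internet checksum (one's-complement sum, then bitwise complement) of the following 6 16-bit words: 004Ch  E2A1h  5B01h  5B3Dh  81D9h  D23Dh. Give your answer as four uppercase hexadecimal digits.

12BC

One's-complement addition (fold any carry out of bit 15 back into bit 0):
  0x004C + 0xE2A1 = 0x0E2ED
  0xE2ED + 0x5B01 = 0x13DEE → wrap carry → 0x3DEF
  0x3DEF + 0x5B3D = 0x0992C
  0x992C + 0x81D9 = 0x11B05 → wrap carry → 0x1B06
  0x1B06 + 0xD23D = 0x0ED43
One's-complement sum = 0xED43.
Checksum = ~0xED43 & 0xFFFF = 0x12BC.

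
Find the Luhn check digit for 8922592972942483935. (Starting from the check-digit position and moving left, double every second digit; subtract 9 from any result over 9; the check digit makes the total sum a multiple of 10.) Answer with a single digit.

4

Partial digits right→left: 5 3 9 3 8 4 2 4 9 2 7 9 2 9 5 2 2 9 8
Double every second digit counting from the check-digit position (so the 1st, 3rd, 5th, ... of the partial from the right).
  doubled (with −9 where >9): 1 9 7 4 9 5 4 1 4 7 → sum 51
  kept as-is: 3 3 4 4 2 9 9 2 9 → sum 45
Total = 51 + 45 = 96.
Check digit = (10 − (96 mod 10)) mod 10 = 4.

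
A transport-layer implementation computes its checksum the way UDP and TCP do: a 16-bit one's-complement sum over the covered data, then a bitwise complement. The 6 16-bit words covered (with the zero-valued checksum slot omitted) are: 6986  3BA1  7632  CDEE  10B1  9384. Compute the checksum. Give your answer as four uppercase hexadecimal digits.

7281

One's-complement addition (fold any carry out of bit 15 back into bit 0):
  0x6986 + 0x3BA1 = 0x0A527
  0xA527 + 0x7632 = 0x11B59 → wrap carry → 0x1B5A
  0x1B5A + 0xCDEE = 0x0E948
  0xE948 + 0x10B1 = 0x0F9F9
  0xF9F9 + 0x9384 = 0x18D7D → wrap carry → 0x8D7E
One's-complement sum = 0x8D7E.
Checksum = ~0x8D7E & 0xFFFF = 0x7281.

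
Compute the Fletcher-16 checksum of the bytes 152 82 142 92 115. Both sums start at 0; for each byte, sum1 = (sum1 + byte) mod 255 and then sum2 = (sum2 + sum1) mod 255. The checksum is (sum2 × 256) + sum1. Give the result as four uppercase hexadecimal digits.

Running sums (mod 255):
  after byte 0 (152): sum1=152, sum2=152
  after byte 1 (82): sum1=234, sum2=131
  after byte 2 (142): sum1=121, sum2=252
  after byte 3 (92): sum1=213, sum2=210
  after byte 4 (115): sum1=73, sum2=28
Checksum = sum2·256 + sum1 = 28·256 + 73 = 7241 = 0x1C49.

1C49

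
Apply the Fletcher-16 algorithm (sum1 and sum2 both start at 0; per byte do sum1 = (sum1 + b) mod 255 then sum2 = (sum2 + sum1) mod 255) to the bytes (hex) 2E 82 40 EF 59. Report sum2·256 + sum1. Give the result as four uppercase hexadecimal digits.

Running sums (mod 255):
  after byte 0 (2E): sum1=46, sum2=46
  after byte 1 (82): sum1=176, sum2=222
  after byte 2 (40): sum1=240, sum2=207
  after byte 3 (EF): sum1=224, sum2=176
  after byte 4 (59): sum1=58, sum2=234
Checksum = sum2·256 + sum1 = 234·256 + 58 = 59962 = 0xEA3A.

EA3A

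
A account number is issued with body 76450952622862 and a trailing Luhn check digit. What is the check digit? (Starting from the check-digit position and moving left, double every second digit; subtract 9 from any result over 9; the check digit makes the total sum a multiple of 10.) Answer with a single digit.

Partial digits right→left: 2 6 8 2 2 6 2 5 9 0 5 4 6 7
Double every second digit counting from the check-digit position (so the 1st, 3rd, 5th, ... of the partial from the right).
  doubled (with −9 where >9): 4 7 4 4 9 1 3 → sum 32
  kept as-is: 6 2 6 5 0 4 7 → sum 30
Total = 32 + 30 = 62.
Check digit = (10 − (62 mod 10)) mod 10 = 8.

8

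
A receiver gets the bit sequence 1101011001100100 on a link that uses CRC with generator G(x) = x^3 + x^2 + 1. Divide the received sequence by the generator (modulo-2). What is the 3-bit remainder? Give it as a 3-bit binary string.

000

Modulo-2 division of 1101011001100100 by 1101:
  pos 0: 1101 XOR 1101 = 0000
  pos 5: 1100 XOR 1101 = 0001
  pos 8: 1110 XOR 1101 = 0011
  pos 10: 1101 XOR 1101 = 0000
Remainder = 000 (zero — the frame passes the CRC check).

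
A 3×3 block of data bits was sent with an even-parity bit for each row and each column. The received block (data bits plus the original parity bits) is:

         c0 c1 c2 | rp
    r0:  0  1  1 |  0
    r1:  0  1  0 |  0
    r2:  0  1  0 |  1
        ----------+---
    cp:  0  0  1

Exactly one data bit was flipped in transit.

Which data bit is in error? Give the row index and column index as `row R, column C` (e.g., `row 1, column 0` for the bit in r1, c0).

row 1, column 1

Recompute each row's even parity and compare to rp:
  r0: data parity 0, sent rp 0 → ok
  r1: data parity 1, sent rp 0 → mismatch
  r2: data parity 1, sent rp 1 → ok
Recompute each column's even parity and compare to cp:
  c0: data parity 0, sent cp 0 → ok
  c1: data parity 1, sent cp 0 → mismatch
  c2: data parity 1, sent cp 1 → ok
Exactly one row (r1) and one column (c1) fail → the flipped bit is at their intersection.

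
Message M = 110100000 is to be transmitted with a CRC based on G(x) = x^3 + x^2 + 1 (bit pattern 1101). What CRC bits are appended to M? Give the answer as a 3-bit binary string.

Append 3 zeros: 110100000000. Divide by 1101 (XOR where the leading bit is 1):
  pos 0: 1101 XOR 1101 = 0000
Remainder (last 3 bits) = 000. This is the CRC / FCS.

000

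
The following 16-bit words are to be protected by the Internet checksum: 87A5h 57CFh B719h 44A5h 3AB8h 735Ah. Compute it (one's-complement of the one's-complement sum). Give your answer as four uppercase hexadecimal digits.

One's-complement addition (fold any carry out of bit 15 back into bit 0):
  0x87A5 + 0x57CF = 0x0DF74
  0xDF74 + 0xB719 = 0x1968D → wrap carry → 0x968E
  0x968E + 0x44A5 = 0x0DB33
  0xDB33 + 0x3AB8 = 0x115EB → wrap carry → 0x15EC
  0x15EC + 0x735A = 0x08946
One's-complement sum = 0x8946.
Checksum = ~0x8946 & 0xFFFF = 0x76B9.

76B9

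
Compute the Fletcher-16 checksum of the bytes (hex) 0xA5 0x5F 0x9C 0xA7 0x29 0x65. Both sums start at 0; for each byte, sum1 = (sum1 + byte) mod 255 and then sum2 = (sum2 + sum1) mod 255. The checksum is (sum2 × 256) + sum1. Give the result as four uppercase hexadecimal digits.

Running sums (mod 255):
  after byte 0 (0xA5): sum1=165, sum2=165
  after byte 1 (0x5F): sum1=5, sum2=170
  after byte 2 (0x9C): sum1=161, sum2=76
  after byte 3 (0xA7): sum1=73, sum2=149
  after byte 4 (0x29): sum1=114, sum2=8
  after byte 5 (0x65): sum1=215, sum2=223
Checksum = sum2·256 + sum1 = 223·256 + 215 = 57303 = 0xDFD7.

DFD7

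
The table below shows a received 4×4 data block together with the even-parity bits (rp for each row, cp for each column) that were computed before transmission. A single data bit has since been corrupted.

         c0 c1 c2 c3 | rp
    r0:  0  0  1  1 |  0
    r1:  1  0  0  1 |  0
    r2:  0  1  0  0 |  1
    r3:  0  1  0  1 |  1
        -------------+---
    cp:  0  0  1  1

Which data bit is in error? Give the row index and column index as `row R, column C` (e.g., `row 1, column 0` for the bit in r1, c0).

row 3, column 0

Recompute each row's even parity and compare to rp:
  r0: data parity 0, sent rp 0 → ok
  r1: data parity 0, sent rp 0 → ok
  r2: data parity 1, sent rp 1 → ok
  r3: data parity 0, sent rp 1 → mismatch
Recompute each column's even parity and compare to cp:
  c0: data parity 1, sent cp 0 → mismatch
  c1: data parity 0, sent cp 0 → ok
  c2: data parity 1, sent cp 1 → ok
  c3: data parity 1, sent cp 1 → ok
Exactly one row (r3) and one column (c0) fail → the flipped bit is at their intersection.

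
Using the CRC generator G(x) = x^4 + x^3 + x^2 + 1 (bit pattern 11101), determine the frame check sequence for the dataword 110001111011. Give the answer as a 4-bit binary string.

0110

Append 4 zeros: 1100011110110000. Divide by 11101 (XOR where the leading bit is 1):
  pos 0: 11000 XOR 11101 = 00101
  pos 2: 10111 XOR 11101 = 01010
  pos 3: 10101 XOR 11101 = 01000
  pos 4: 10001 XOR 11101 = 01100
  pos 5: 11000 XOR 11101 = 00101
  pos 7: 10111 XOR 11101 = 01010
  pos 8: 10100 XOR 11101 = 01001
  pos 9: 10010 XOR 11101 = 01111
  pos 10: 11110 XOR 11101 = 00011
Remainder (last 4 bits) = 0110. This is the CRC / FCS.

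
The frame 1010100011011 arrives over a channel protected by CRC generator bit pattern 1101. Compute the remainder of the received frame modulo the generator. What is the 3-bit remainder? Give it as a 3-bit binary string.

Modulo-2 division of 1010100011011 by 1101:
  pos 0: 1010 XOR 1101 = 0111
  pos 1: 1111 XOR 1101 = 0010
  pos 3: 1000 XOR 1101 = 0101
  pos 4: 1010 XOR 1101 = 0111
  pos 5: 1111 XOR 1101 = 0010
  pos 7: 1010 XOR 1101 = 0111
  pos 8: 1111 XOR 1101 = 0010
Remainder = 101 (nonzero — an error is detected).

101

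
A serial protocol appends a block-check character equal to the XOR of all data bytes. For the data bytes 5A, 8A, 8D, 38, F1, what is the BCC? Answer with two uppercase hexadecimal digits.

XOR the bytes together:
  start with 0x5A
  0x5A ⊕ 0x8A = 0xD0
  0xD0 ⊕ 0x8D = 0x5D
  0x5D ⊕ 0x38 = 0x65
  0x65 ⊕ 0xF1 = 0x94

94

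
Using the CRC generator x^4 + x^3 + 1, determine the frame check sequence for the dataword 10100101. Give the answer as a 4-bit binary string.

1110

Append 4 zeros: 101001010000. Divide by 11001 (XOR where the leading bit is 1):
  pos 0: 10100 XOR 11001 = 01101
  pos 1: 11011 XOR 11001 = 00010
  pos 4: 10010 XOR 11001 = 01011
  pos 5: 10110 XOR 11001 = 01111
  pos 6: 11110 XOR 11001 = 00111
Remainder (last 4 bits) = 1110. This is the CRC / FCS.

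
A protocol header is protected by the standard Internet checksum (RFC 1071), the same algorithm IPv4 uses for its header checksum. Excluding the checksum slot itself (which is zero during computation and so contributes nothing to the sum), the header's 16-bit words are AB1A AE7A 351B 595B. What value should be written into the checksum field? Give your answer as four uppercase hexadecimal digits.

17F4

One's-complement addition (fold any carry out of bit 15 back into bit 0):
  0xAB1A + 0xAE7A = 0x15994 → wrap carry → 0x5995
  0x5995 + 0x351B = 0x08EB0
  0x8EB0 + 0x595B = 0x0E80B
One's-complement sum = 0xE80B.
Checksum = ~0xE80B & 0xFFFF = 0x17F4.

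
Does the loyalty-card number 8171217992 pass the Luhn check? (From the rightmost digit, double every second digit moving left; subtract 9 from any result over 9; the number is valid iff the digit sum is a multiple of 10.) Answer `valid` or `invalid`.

From the right, keep odd positions and double even positions (subtract 9 from any doubled value over 9):
  doubled (positions 2,4,...): 9 5 4 5 7 → sum 30
  kept (positions 1,3,...): 2 9 1 1 1 → sum 14
Total = 44.
44 mod 10 = 4, so the number is invalid.

invalid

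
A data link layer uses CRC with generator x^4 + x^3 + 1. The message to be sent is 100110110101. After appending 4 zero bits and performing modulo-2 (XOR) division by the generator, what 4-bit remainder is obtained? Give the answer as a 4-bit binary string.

Append 4 zeros: 1001101101010000. Divide by 11001 (XOR where the leading bit is 1):
  pos 0: 10011 XOR 11001 = 01010
  pos 1: 10100 XOR 11001 = 01101
  pos 2: 11011 XOR 11001 = 00010
  pos 5: 10101 XOR 11001 = 01100
  pos 6: 11000 XOR 11001 = 00001
  pos 10: 11000 XOR 11001 = 00001
Remainder (last 4 bits) = 0010. This is the CRC / FCS.

0010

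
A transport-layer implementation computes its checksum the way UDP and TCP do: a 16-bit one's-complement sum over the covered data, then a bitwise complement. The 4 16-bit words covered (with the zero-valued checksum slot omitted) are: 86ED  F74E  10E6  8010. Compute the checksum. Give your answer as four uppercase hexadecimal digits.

F0CC

One's-complement addition (fold any carry out of bit 15 back into bit 0):
  0x86ED + 0xF74E = 0x17E3B → wrap carry → 0x7E3C
  0x7E3C + 0x10E6 = 0x08F22
  0x8F22 + 0x8010 = 0x10F32 → wrap carry → 0x0F33
One's-complement sum = 0x0F33.
Checksum = ~0x0F33 & 0xFFFF = 0xF0CC.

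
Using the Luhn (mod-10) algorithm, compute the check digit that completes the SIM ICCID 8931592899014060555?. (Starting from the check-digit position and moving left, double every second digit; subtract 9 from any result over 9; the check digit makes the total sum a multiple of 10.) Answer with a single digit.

Partial digits right→left: 5 5 5 0 6 0 4 1 0 9 9 8 2 9 5 1 3 9 8
Double every second digit counting from the check-digit position (so the 1st, 3rd, 5th, ... of the partial from the right).
  doubled (with −9 where >9): 1 1 3 8 0 9 4 1 6 7 → sum 40
  kept as-is: 5 0 0 1 9 8 9 1 9 → sum 42
Total = 40 + 42 = 82.
Check digit = (10 − (82 mod 10)) mod 10 = 8.

8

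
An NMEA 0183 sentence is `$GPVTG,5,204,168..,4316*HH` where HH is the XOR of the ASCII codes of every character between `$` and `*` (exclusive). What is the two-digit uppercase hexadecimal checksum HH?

XOR the ASCII codes of the payload characters:
  'G' = 0x47 → acc = 0x47
  'P' = 0x50 → acc = 0x17
  'V' = 0x56 → acc = 0x41
  'T' = 0x54 → acc = 0x15
  'G' = 0x47 → acc = 0x52
  ',' = 0x2C → acc = 0x7E
  '5' = 0x35 → acc = 0x4B
  ',' = 0x2C → acc = 0x67
  '2' = 0x32 → acc = 0x55
  '0' = 0x30 → acc = 0x65
  '4' = 0x34 → acc = 0x51
  ',' = 0x2C → acc = 0x7D
  '1' = 0x31 → acc = 0x4C
  '6' = 0x36 → acc = 0x7A
  '8' = 0x38 → acc = 0x42
  '.' = 0x2E → acc = 0x6C
  '.' = 0x2E → acc = 0x42
  ',' = 0x2C → acc = 0x6E
  '4' = 0x34 → acc = 0x5A
  '3' = 0x33 → acc = 0x69
  '1' = 0x31 → acc = 0x58
  '6' = 0x36 → acc = 0x6E
Checksum = 0x6E.

6E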